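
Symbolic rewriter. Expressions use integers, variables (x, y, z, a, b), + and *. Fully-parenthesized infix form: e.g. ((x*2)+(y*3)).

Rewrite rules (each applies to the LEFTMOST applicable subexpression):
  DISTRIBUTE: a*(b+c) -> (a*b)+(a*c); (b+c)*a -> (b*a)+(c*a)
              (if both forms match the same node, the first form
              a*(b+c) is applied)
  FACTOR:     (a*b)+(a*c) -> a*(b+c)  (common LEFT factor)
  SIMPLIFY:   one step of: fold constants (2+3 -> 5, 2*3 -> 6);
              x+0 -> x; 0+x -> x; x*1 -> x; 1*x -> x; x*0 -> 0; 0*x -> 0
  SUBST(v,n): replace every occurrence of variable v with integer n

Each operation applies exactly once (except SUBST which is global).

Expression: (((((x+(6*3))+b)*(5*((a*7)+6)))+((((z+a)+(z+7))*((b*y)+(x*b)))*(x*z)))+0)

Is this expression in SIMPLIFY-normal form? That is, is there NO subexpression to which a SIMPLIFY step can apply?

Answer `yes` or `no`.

Expression: (((((x+(6*3))+b)*(5*((a*7)+6)))+((((z+a)+(z+7))*((b*y)+(x*b)))*(x*z)))+0)
Scanning for simplifiable subexpressions (pre-order)...
  at root: (((((x+(6*3))+b)*(5*((a*7)+6)))+((((z+a)+(z+7))*((b*y)+(x*b)))*(x*z)))+0) (SIMPLIFIABLE)
  at L: ((((x+(6*3))+b)*(5*((a*7)+6)))+((((z+a)+(z+7))*((b*y)+(x*b)))*(x*z))) (not simplifiable)
  at LL: (((x+(6*3))+b)*(5*((a*7)+6))) (not simplifiable)
  at LLL: ((x+(6*3))+b) (not simplifiable)
  at LLLL: (x+(6*3)) (not simplifiable)
  at LLLLR: (6*3) (SIMPLIFIABLE)
  at LLR: (5*((a*7)+6)) (not simplifiable)
  at LLRR: ((a*7)+6) (not simplifiable)
  at LLRRL: (a*7) (not simplifiable)
  at LR: ((((z+a)+(z+7))*((b*y)+(x*b)))*(x*z)) (not simplifiable)
  at LRL: (((z+a)+(z+7))*((b*y)+(x*b))) (not simplifiable)
  at LRLL: ((z+a)+(z+7)) (not simplifiable)
  at LRLLL: (z+a) (not simplifiable)
  at LRLLR: (z+7) (not simplifiable)
  at LRLR: ((b*y)+(x*b)) (not simplifiable)
  at LRLRL: (b*y) (not simplifiable)
  at LRLRR: (x*b) (not simplifiable)
  at LRR: (x*z) (not simplifiable)
Found simplifiable subexpr at path root: (((((x+(6*3))+b)*(5*((a*7)+6)))+((((z+a)+(z+7))*((b*y)+(x*b)))*(x*z)))+0)
One SIMPLIFY step would give: ((((x+(6*3))+b)*(5*((a*7)+6)))+((((z+a)+(z+7))*((b*y)+(x*b)))*(x*z)))
-> NOT in normal form.

Answer: no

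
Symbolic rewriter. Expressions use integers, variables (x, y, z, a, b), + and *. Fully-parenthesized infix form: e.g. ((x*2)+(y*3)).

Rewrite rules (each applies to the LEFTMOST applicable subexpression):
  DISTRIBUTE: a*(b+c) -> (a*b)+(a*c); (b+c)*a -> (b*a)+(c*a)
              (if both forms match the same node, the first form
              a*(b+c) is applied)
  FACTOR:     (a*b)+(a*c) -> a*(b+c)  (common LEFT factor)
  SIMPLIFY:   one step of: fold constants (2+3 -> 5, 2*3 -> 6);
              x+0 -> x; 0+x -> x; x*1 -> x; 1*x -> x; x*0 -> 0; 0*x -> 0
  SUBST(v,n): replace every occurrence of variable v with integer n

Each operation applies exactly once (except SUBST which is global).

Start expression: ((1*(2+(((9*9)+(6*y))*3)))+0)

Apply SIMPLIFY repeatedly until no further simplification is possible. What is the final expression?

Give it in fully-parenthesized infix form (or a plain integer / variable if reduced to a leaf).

Answer: (2+((81+(6*y))*3))

Derivation:
Start: ((1*(2+(((9*9)+(6*y))*3)))+0)
Step 1: at root: ((1*(2+(((9*9)+(6*y))*3)))+0) -> (1*(2+(((9*9)+(6*y))*3))); overall: ((1*(2+(((9*9)+(6*y))*3)))+0) -> (1*(2+(((9*9)+(6*y))*3)))
Step 2: at root: (1*(2+(((9*9)+(6*y))*3))) -> (2+(((9*9)+(6*y))*3)); overall: (1*(2+(((9*9)+(6*y))*3))) -> (2+(((9*9)+(6*y))*3))
Step 3: at RLL: (9*9) -> 81; overall: (2+(((9*9)+(6*y))*3)) -> (2+((81+(6*y))*3))
Fixed point: (2+((81+(6*y))*3))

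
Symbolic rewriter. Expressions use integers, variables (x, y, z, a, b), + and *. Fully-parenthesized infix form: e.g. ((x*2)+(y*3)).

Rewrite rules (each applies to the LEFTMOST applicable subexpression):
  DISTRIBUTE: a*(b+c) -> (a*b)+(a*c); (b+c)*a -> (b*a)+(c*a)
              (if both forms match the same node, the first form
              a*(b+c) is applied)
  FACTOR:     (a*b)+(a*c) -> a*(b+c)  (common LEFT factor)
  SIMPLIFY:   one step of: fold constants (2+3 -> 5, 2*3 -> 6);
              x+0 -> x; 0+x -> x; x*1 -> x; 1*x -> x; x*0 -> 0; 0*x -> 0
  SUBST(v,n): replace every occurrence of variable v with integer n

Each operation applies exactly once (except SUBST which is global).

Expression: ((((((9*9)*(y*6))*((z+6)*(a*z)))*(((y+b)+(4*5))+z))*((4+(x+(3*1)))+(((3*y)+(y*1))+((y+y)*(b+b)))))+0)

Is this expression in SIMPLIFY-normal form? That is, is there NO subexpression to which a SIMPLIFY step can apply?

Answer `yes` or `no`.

Expression: ((((((9*9)*(y*6))*((z+6)*(a*z)))*(((y+b)+(4*5))+z))*((4+(x+(3*1)))+(((3*y)+(y*1))+((y+y)*(b+b)))))+0)
Scanning for simplifiable subexpressions (pre-order)...
  at root: ((((((9*9)*(y*6))*((z+6)*(a*z)))*(((y+b)+(4*5))+z))*((4+(x+(3*1)))+(((3*y)+(y*1))+((y+y)*(b+b)))))+0) (SIMPLIFIABLE)
  at L: (((((9*9)*(y*6))*((z+6)*(a*z)))*(((y+b)+(4*5))+z))*((4+(x+(3*1)))+(((3*y)+(y*1))+((y+y)*(b+b))))) (not simplifiable)
  at LL: ((((9*9)*(y*6))*((z+6)*(a*z)))*(((y+b)+(4*5))+z)) (not simplifiable)
  at LLL: (((9*9)*(y*6))*((z+6)*(a*z))) (not simplifiable)
  at LLLL: ((9*9)*(y*6)) (not simplifiable)
  at LLLLL: (9*9) (SIMPLIFIABLE)
  at LLLLR: (y*6) (not simplifiable)
  at LLLR: ((z+6)*(a*z)) (not simplifiable)
  at LLLRL: (z+6) (not simplifiable)
  at LLLRR: (a*z) (not simplifiable)
  at LLR: (((y+b)+(4*5))+z) (not simplifiable)
  at LLRL: ((y+b)+(4*5)) (not simplifiable)
  at LLRLL: (y+b) (not simplifiable)
  at LLRLR: (4*5) (SIMPLIFIABLE)
  at LR: ((4+(x+(3*1)))+(((3*y)+(y*1))+((y+y)*(b+b)))) (not simplifiable)
  at LRL: (4+(x+(3*1))) (not simplifiable)
  at LRLR: (x+(3*1)) (not simplifiable)
  at LRLRR: (3*1) (SIMPLIFIABLE)
  at LRR: (((3*y)+(y*1))+((y+y)*(b+b))) (not simplifiable)
  at LRRL: ((3*y)+(y*1)) (not simplifiable)
  at LRRLL: (3*y) (not simplifiable)
  at LRRLR: (y*1) (SIMPLIFIABLE)
  at LRRR: ((y+y)*(b+b)) (not simplifiable)
  at LRRRL: (y+y) (not simplifiable)
  at LRRRR: (b+b) (not simplifiable)
Found simplifiable subexpr at path root: ((((((9*9)*(y*6))*((z+6)*(a*z)))*(((y+b)+(4*5))+z))*((4+(x+(3*1)))+(((3*y)+(y*1))+((y+y)*(b+b)))))+0)
One SIMPLIFY step would give: (((((9*9)*(y*6))*((z+6)*(a*z)))*(((y+b)+(4*5))+z))*((4+(x+(3*1)))+(((3*y)+(y*1))+((y+y)*(b+b)))))
-> NOT in normal form.

Answer: no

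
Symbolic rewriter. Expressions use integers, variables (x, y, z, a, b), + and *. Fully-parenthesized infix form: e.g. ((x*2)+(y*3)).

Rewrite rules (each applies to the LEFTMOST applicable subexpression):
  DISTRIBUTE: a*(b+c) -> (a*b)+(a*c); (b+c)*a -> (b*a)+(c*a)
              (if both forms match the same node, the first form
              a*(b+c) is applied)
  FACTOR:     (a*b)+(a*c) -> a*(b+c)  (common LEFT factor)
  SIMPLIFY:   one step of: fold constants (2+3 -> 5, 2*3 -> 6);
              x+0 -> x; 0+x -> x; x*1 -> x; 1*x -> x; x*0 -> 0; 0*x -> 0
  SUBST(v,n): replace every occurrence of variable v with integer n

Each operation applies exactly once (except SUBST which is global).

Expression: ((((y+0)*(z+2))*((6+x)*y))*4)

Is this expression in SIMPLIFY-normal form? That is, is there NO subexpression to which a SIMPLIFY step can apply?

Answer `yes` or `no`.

Expression: ((((y+0)*(z+2))*((6+x)*y))*4)
Scanning for simplifiable subexpressions (pre-order)...
  at root: ((((y+0)*(z+2))*((6+x)*y))*4) (not simplifiable)
  at L: (((y+0)*(z+2))*((6+x)*y)) (not simplifiable)
  at LL: ((y+0)*(z+2)) (not simplifiable)
  at LLL: (y+0) (SIMPLIFIABLE)
  at LLR: (z+2) (not simplifiable)
  at LR: ((6+x)*y) (not simplifiable)
  at LRL: (6+x) (not simplifiable)
Found simplifiable subexpr at path LLL: (y+0)
One SIMPLIFY step would give: (((y*(z+2))*((6+x)*y))*4)
-> NOT in normal form.

Answer: no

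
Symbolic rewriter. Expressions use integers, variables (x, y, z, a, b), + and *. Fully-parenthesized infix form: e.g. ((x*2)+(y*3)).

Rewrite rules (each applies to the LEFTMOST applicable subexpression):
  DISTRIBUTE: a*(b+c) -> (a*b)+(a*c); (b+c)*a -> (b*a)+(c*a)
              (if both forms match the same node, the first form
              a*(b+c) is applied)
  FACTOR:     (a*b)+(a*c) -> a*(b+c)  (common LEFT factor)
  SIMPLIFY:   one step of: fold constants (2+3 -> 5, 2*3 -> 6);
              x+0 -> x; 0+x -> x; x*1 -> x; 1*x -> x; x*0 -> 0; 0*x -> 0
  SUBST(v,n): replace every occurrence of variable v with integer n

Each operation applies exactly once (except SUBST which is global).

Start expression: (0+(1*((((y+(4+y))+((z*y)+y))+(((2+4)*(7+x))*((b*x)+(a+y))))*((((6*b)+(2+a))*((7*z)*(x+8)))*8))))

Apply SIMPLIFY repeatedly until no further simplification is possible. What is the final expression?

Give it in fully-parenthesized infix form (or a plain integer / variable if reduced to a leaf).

Answer: ((((y+(4+y))+((z*y)+y))+((6*(7+x))*((b*x)+(a+y))))*((((6*b)+(2+a))*((7*z)*(x+8)))*8))

Derivation:
Start: (0+(1*((((y+(4+y))+((z*y)+y))+(((2+4)*(7+x))*((b*x)+(a+y))))*((((6*b)+(2+a))*((7*z)*(x+8)))*8))))
Step 1: at root: (0+(1*((((y+(4+y))+((z*y)+y))+(((2+4)*(7+x))*((b*x)+(a+y))))*((((6*b)+(2+a))*((7*z)*(x+8)))*8)))) -> (1*((((y+(4+y))+((z*y)+y))+(((2+4)*(7+x))*((b*x)+(a+y))))*((((6*b)+(2+a))*((7*z)*(x+8)))*8))); overall: (0+(1*((((y+(4+y))+((z*y)+y))+(((2+4)*(7+x))*((b*x)+(a+y))))*((((6*b)+(2+a))*((7*z)*(x+8)))*8)))) -> (1*((((y+(4+y))+((z*y)+y))+(((2+4)*(7+x))*((b*x)+(a+y))))*((((6*b)+(2+a))*((7*z)*(x+8)))*8)))
Step 2: at root: (1*((((y+(4+y))+((z*y)+y))+(((2+4)*(7+x))*((b*x)+(a+y))))*((((6*b)+(2+a))*((7*z)*(x+8)))*8))) -> ((((y+(4+y))+((z*y)+y))+(((2+4)*(7+x))*((b*x)+(a+y))))*((((6*b)+(2+a))*((7*z)*(x+8)))*8)); overall: (1*((((y+(4+y))+((z*y)+y))+(((2+4)*(7+x))*((b*x)+(a+y))))*((((6*b)+(2+a))*((7*z)*(x+8)))*8))) -> ((((y+(4+y))+((z*y)+y))+(((2+4)*(7+x))*((b*x)+(a+y))))*((((6*b)+(2+a))*((7*z)*(x+8)))*8))
Step 3: at LRLL: (2+4) -> 6; overall: ((((y+(4+y))+((z*y)+y))+(((2+4)*(7+x))*((b*x)+(a+y))))*((((6*b)+(2+a))*((7*z)*(x+8)))*8)) -> ((((y+(4+y))+((z*y)+y))+((6*(7+x))*((b*x)+(a+y))))*((((6*b)+(2+a))*((7*z)*(x+8)))*8))
Fixed point: ((((y+(4+y))+((z*y)+y))+((6*(7+x))*((b*x)+(a+y))))*((((6*b)+(2+a))*((7*z)*(x+8)))*8))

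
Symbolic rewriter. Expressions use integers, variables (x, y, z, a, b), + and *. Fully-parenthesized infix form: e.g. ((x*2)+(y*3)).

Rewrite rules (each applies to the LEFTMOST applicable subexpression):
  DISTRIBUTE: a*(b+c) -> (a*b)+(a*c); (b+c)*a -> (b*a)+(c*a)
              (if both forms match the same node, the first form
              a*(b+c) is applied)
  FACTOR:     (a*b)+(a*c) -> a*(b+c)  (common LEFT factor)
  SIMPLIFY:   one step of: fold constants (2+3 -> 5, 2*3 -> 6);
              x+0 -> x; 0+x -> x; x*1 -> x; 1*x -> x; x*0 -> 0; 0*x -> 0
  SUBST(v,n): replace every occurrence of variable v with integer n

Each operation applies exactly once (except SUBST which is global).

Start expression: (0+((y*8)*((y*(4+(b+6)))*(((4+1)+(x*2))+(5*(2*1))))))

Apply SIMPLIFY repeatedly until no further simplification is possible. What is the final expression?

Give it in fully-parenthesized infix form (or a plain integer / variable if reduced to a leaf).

Answer: ((y*8)*((y*(4+(b+6)))*((5+(x*2))+10)))

Derivation:
Start: (0+((y*8)*((y*(4+(b+6)))*(((4+1)+(x*2))+(5*(2*1))))))
Step 1: at root: (0+((y*8)*((y*(4+(b+6)))*(((4+1)+(x*2))+(5*(2*1)))))) -> ((y*8)*((y*(4+(b+6)))*(((4+1)+(x*2))+(5*(2*1))))); overall: (0+((y*8)*((y*(4+(b+6)))*(((4+1)+(x*2))+(5*(2*1)))))) -> ((y*8)*((y*(4+(b+6)))*(((4+1)+(x*2))+(5*(2*1)))))
Step 2: at RRLL: (4+1) -> 5; overall: ((y*8)*((y*(4+(b+6)))*(((4+1)+(x*2))+(5*(2*1))))) -> ((y*8)*((y*(4+(b+6)))*((5+(x*2))+(5*(2*1)))))
Step 3: at RRRR: (2*1) -> 2; overall: ((y*8)*((y*(4+(b+6)))*((5+(x*2))+(5*(2*1))))) -> ((y*8)*((y*(4+(b+6)))*((5+(x*2))+(5*2))))
Step 4: at RRR: (5*2) -> 10; overall: ((y*8)*((y*(4+(b+6)))*((5+(x*2))+(5*2)))) -> ((y*8)*((y*(4+(b+6)))*((5+(x*2))+10)))
Fixed point: ((y*8)*((y*(4+(b+6)))*((5+(x*2))+10)))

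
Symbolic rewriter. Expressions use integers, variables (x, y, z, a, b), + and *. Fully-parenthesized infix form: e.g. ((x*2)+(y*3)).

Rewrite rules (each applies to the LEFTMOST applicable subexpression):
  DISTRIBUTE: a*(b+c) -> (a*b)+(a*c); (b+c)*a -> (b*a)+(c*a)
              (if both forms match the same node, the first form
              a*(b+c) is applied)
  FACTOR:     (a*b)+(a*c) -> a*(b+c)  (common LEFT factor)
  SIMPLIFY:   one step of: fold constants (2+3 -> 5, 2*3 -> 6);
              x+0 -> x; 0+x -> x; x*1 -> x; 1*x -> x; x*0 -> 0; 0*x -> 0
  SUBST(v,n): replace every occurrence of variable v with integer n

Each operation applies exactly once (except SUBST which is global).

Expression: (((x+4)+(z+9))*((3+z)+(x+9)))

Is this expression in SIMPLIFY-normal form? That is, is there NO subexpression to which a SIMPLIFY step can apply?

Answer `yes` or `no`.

Answer: yes

Derivation:
Expression: (((x+4)+(z+9))*((3+z)+(x+9)))
Scanning for simplifiable subexpressions (pre-order)...
  at root: (((x+4)+(z+9))*((3+z)+(x+9))) (not simplifiable)
  at L: ((x+4)+(z+9)) (not simplifiable)
  at LL: (x+4) (not simplifiable)
  at LR: (z+9) (not simplifiable)
  at R: ((3+z)+(x+9)) (not simplifiable)
  at RL: (3+z) (not simplifiable)
  at RR: (x+9) (not simplifiable)
Result: no simplifiable subexpression found -> normal form.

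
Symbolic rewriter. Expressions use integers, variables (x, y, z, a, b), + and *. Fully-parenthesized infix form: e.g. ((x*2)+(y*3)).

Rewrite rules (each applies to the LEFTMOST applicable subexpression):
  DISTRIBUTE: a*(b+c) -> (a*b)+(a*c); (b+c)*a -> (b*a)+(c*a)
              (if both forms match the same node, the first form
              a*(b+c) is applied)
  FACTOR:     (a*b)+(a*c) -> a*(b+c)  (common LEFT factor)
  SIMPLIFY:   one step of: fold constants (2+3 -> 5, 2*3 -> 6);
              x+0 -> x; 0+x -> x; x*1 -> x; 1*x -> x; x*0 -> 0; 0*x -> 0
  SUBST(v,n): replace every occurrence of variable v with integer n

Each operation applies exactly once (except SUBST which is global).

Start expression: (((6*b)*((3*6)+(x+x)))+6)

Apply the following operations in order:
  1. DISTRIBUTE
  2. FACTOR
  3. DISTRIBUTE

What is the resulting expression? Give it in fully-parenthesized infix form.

Answer: ((((6*b)*(3*6))+((6*b)*(x+x)))+6)

Derivation:
Start: (((6*b)*((3*6)+(x+x)))+6)
Apply DISTRIBUTE at L (target: ((6*b)*((3*6)+(x+x)))): (((6*b)*((3*6)+(x+x)))+6) -> ((((6*b)*(3*6))+((6*b)*(x+x)))+6)
Apply FACTOR at L (target: (((6*b)*(3*6))+((6*b)*(x+x)))): ((((6*b)*(3*6))+((6*b)*(x+x)))+6) -> (((6*b)*((3*6)+(x+x)))+6)
Apply DISTRIBUTE at L (target: ((6*b)*((3*6)+(x+x)))): (((6*b)*((3*6)+(x+x)))+6) -> ((((6*b)*(3*6))+((6*b)*(x+x)))+6)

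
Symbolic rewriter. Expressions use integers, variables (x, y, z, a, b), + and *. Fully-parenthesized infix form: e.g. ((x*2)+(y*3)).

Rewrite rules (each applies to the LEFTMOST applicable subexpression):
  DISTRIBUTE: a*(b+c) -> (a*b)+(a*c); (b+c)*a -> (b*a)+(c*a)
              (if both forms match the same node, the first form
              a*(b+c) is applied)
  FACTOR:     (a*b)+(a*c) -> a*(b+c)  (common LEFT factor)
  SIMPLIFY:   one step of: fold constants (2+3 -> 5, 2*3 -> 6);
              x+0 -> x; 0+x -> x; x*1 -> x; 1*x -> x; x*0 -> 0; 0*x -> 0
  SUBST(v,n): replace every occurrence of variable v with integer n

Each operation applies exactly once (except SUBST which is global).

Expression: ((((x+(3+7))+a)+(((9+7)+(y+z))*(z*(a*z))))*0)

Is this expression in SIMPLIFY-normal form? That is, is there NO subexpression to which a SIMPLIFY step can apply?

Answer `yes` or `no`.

Answer: no

Derivation:
Expression: ((((x+(3+7))+a)+(((9+7)+(y+z))*(z*(a*z))))*0)
Scanning for simplifiable subexpressions (pre-order)...
  at root: ((((x+(3+7))+a)+(((9+7)+(y+z))*(z*(a*z))))*0) (SIMPLIFIABLE)
  at L: (((x+(3+7))+a)+(((9+7)+(y+z))*(z*(a*z)))) (not simplifiable)
  at LL: ((x+(3+7))+a) (not simplifiable)
  at LLL: (x+(3+7)) (not simplifiable)
  at LLLR: (3+7) (SIMPLIFIABLE)
  at LR: (((9+7)+(y+z))*(z*(a*z))) (not simplifiable)
  at LRL: ((9+7)+(y+z)) (not simplifiable)
  at LRLL: (9+7) (SIMPLIFIABLE)
  at LRLR: (y+z) (not simplifiable)
  at LRR: (z*(a*z)) (not simplifiable)
  at LRRR: (a*z) (not simplifiable)
Found simplifiable subexpr at path root: ((((x+(3+7))+a)+(((9+7)+(y+z))*(z*(a*z))))*0)
One SIMPLIFY step would give: 0
-> NOT in normal form.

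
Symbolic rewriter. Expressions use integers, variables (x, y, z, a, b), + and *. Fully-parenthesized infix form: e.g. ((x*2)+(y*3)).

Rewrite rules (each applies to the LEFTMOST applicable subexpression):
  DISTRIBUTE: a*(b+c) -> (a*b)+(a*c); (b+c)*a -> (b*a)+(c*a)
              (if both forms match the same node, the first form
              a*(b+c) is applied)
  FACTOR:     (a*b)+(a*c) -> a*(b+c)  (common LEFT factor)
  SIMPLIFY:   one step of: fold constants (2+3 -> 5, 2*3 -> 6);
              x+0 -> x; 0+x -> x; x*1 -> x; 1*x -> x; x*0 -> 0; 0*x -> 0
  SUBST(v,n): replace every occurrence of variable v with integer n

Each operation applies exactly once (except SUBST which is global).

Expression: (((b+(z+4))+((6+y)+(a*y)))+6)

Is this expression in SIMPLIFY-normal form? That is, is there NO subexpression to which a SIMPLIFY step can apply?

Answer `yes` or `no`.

Expression: (((b+(z+4))+((6+y)+(a*y)))+6)
Scanning for simplifiable subexpressions (pre-order)...
  at root: (((b+(z+4))+((6+y)+(a*y)))+6) (not simplifiable)
  at L: ((b+(z+4))+((6+y)+(a*y))) (not simplifiable)
  at LL: (b+(z+4)) (not simplifiable)
  at LLR: (z+4) (not simplifiable)
  at LR: ((6+y)+(a*y)) (not simplifiable)
  at LRL: (6+y) (not simplifiable)
  at LRR: (a*y) (not simplifiable)
Result: no simplifiable subexpression found -> normal form.

Answer: yes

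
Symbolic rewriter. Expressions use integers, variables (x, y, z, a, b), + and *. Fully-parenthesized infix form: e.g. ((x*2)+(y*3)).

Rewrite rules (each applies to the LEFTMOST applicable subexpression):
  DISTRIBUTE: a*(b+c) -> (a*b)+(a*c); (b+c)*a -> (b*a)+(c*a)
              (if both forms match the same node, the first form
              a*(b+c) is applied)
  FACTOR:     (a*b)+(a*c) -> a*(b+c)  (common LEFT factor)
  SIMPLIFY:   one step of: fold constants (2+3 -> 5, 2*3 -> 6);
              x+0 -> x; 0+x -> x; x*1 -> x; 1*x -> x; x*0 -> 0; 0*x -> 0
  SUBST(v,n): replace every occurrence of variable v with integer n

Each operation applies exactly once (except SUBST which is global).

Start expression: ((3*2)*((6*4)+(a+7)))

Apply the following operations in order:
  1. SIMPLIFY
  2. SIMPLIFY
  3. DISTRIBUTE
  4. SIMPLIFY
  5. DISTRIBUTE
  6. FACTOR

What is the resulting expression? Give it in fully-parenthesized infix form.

Start: ((3*2)*((6*4)+(a+7)))
Apply SIMPLIFY at L (target: (3*2)): ((3*2)*((6*4)+(a+7))) -> (6*((6*4)+(a+7)))
Apply SIMPLIFY at RL (target: (6*4)): (6*((6*4)+(a+7))) -> (6*(24+(a+7)))
Apply DISTRIBUTE at root (target: (6*(24+(a+7)))): (6*(24+(a+7))) -> ((6*24)+(6*(a+7)))
Apply SIMPLIFY at L (target: (6*24)): ((6*24)+(6*(a+7))) -> (144+(6*(a+7)))
Apply DISTRIBUTE at R (target: (6*(a+7))): (144+(6*(a+7))) -> (144+((6*a)+(6*7)))
Apply FACTOR at R (target: ((6*a)+(6*7))): (144+((6*a)+(6*7))) -> (144+(6*(a+7)))

Answer: (144+(6*(a+7)))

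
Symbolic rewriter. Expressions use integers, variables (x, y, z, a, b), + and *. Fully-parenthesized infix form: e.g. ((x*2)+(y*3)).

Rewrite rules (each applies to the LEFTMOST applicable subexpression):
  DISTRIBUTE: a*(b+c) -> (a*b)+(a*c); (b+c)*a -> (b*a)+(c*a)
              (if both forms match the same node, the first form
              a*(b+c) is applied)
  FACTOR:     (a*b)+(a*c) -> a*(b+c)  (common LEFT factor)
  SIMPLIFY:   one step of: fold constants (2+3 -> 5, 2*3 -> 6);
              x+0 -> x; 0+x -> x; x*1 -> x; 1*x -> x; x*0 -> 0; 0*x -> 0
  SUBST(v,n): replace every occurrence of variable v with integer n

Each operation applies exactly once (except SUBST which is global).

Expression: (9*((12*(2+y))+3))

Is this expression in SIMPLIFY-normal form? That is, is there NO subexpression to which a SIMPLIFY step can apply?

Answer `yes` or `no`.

Expression: (9*((12*(2+y))+3))
Scanning for simplifiable subexpressions (pre-order)...
  at root: (9*((12*(2+y))+3)) (not simplifiable)
  at R: ((12*(2+y))+3) (not simplifiable)
  at RL: (12*(2+y)) (not simplifiable)
  at RLR: (2+y) (not simplifiable)
Result: no simplifiable subexpression found -> normal form.

Answer: yes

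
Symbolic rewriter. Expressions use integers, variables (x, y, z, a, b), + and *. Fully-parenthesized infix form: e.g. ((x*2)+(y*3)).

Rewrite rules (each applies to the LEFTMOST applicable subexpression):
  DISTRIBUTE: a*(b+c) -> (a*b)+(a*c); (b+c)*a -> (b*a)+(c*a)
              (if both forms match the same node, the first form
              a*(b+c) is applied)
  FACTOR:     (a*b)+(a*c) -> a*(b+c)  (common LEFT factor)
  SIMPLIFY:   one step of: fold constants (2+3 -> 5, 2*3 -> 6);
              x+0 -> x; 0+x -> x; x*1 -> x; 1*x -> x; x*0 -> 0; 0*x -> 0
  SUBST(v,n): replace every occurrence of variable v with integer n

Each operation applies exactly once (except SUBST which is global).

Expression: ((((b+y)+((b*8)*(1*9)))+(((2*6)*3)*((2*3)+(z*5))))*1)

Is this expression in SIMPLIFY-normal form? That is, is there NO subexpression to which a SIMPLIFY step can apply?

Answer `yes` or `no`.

Expression: ((((b+y)+((b*8)*(1*9)))+(((2*6)*3)*((2*3)+(z*5))))*1)
Scanning for simplifiable subexpressions (pre-order)...
  at root: ((((b+y)+((b*8)*(1*9)))+(((2*6)*3)*((2*3)+(z*5))))*1) (SIMPLIFIABLE)
  at L: (((b+y)+((b*8)*(1*9)))+(((2*6)*3)*((2*3)+(z*5)))) (not simplifiable)
  at LL: ((b+y)+((b*8)*(1*9))) (not simplifiable)
  at LLL: (b+y) (not simplifiable)
  at LLR: ((b*8)*(1*9)) (not simplifiable)
  at LLRL: (b*8) (not simplifiable)
  at LLRR: (1*9) (SIMPLIFIABLE)
  at LR: (((2*6)*3)*((2*3)+(z*5))) (not simplifiable)
  at LRL: ((2*6)*3) (not simplifiable)
  at LRLL: (2*6) (SIMPLIFIABLE)
  at LRR: ((2*3)+(z*5)) (not simplifiable)
  at LRRL: (2*3) (SIMPLIFIABLE)
  at LRRR: (z*5) (not simplifiable)
Found simplifiable subexpr at path root: ((((b+y)+((b*8)*(1*9)))+(((2*6)*3)*((2*3)+(z*5))))*1)
One SIMPLIFY step would give: (((b+y)+((b*8)*(1*9)))+(((2*6)*3)*((2*3)+(z*5))))
-> NOT in normal form.

Answer: no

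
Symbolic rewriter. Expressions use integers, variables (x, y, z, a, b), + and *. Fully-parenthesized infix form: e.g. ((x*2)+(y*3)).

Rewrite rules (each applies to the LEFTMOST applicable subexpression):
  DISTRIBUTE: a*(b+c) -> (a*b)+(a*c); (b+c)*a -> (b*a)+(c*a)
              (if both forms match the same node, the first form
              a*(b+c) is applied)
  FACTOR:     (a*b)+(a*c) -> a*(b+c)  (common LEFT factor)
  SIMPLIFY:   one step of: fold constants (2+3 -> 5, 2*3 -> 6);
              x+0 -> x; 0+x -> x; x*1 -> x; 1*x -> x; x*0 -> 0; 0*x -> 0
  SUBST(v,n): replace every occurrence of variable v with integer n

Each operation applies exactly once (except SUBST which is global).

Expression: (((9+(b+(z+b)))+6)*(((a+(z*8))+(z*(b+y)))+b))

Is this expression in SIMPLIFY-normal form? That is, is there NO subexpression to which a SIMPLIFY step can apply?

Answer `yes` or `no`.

Expression: (((9+(b+(z+b)))+6)*(((a+(z*8))+(z*(b+y)))+b))
Scanning for simplifiable subexpressions (pre-order)...
  at root: (((9+(b+(z+b)))+6)*(((a+(z*8))+(z*(b+y)))+b)) (not simplifiable)
  at L: ((9+(b+(z+b)))+6) (not simplifiable)
  at LL: (9+(b+(z+b))) (not simplifiable)
  at LLR: (b+(z+b)) (not simplifiable)
  at LLRR: (z+b) (not simplifiable)
  at R: (((a+(z*8))+(z*(b+y)))+b) (not simplifiable)
  at RL: ((a+(z*8))+(z*(b+y))) (not simplifiable)
  at RLL: (a+(z*8)) (not simplifiable)
  at RLLR: (z*8) (not simplifiable)
  at RLR: (z*(b+y)) (not simplifiable)
  at RLRR: (b+y) (not simplifiable)
Result: no simplifiable subexpression found -> normal form.

Answer: yes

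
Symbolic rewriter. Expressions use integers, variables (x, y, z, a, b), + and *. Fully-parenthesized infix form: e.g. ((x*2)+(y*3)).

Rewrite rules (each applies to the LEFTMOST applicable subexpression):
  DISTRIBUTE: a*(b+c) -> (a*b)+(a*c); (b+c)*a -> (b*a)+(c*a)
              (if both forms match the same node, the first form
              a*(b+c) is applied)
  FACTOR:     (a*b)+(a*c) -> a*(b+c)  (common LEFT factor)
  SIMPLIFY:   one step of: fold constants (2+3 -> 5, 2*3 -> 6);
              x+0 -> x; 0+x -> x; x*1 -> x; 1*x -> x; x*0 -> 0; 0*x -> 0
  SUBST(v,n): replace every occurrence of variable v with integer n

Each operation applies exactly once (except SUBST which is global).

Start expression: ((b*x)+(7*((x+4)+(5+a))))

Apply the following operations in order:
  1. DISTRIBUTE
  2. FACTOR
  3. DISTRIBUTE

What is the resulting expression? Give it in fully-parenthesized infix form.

Answer: ((b*x)+((7*(x+4))+(7*(5+a))))

Derivation:
Start: ((b*x)+(7*((x+4)+(5+a))))
Apply DISTRIBUTE at R (target: (7*((x+4)+(5+a)))): ((b*x)+(7*((x+4)+(5+a)))) -> ((b*x)+((7*(x+4))+(7*(5+a))))
Apply FACTOR at R (target: ((7*(x+4))+(7*(5+a)))): ((b*x)+((7*(x+4))+(7*(5+a)))) -> ((b*x)+(7*((x+4)+(5+a))))
Apply DISTRIBUTE at R (target: (7*((x+4)+(5+a)))): ((b*x)+(7*((x+4)+(5+a)))) -> ((b*x)+((7*(x+4))+(7*(5+a))))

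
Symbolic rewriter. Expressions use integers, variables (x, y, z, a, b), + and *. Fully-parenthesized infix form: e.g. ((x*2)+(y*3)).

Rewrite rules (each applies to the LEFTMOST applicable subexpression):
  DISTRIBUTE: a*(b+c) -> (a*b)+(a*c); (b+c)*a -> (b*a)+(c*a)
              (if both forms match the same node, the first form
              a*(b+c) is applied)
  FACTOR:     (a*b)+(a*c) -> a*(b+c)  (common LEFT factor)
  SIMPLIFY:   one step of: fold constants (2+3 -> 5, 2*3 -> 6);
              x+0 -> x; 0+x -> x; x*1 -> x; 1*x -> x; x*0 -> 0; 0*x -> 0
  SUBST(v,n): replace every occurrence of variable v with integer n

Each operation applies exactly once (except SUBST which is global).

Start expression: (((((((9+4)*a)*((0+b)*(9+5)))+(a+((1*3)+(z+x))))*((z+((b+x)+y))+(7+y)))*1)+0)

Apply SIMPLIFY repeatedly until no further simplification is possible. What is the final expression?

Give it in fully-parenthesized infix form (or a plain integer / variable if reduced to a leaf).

Start: (((((((9+4)*a)*((0+b)*(9+5)))+(a+((1*3)+(z+x))))*((z+((b+x)+y))+(7+y)))*1)+0)
Step 1: at root: (((((((9+4)*a)*((0+b)*(9+5)))+(a+((1*3)+(z+x))))*((z+((b+x)+y))+(7+y)))*1)+0) -> ((((((9+4)*a)*((0+b)*(9+5)))+(a+((1*3)+(z+x))))*((z+((b+x)+y))+(7+y)))*1); overall: (((((((9+4)*a)*((0+b)*(9+5)))+(a+((1*3)+(z+x))))*((z+((b+x)+y))+(7+y)))*1)+0) -> ((((((9+4)*a)*((0+b)*(9+5)))+(a+((1*3)+(z+x))))*((z+((b+x)+y))+(7+y)))*1)
Step 2: at root: ((((((9+4)*a)*((0+b)*(9+5)))+(a+((1*3)+(z+x))))*((z+((b+x)+y))+(7+y)))*1) -> (((((9+4)*a)*((0+b)*(9+5)))+(a+((1*3)+(z+x))))*((z+((b+x)+y))+(7+y))); overall: ((((((9+4)*a)*((0+b)*(9+5)))+(a+((1*3)+(z+x))))*((z+((b+x)+y))+(7+y)))*1) -> (((((9+4)*a)*((0+b)*(9+5)))+(a+((1*3)+(z+x))))*((z+((b+x)+y))+(7+y)))
Step 3: at LLLL: (9+4) -> 13; overall: (((((9+4)*a)*((0+b)*(9+5)))+(a+((1*3)+(z+x))))*((z+((b+x)+y))+(7+y))) -> ((((13*a)*((0+b)*(9+5)))+(a+((1*3)+(z+x))))*((z+((b+x)+y))+(7+y)))
Step 4: at LLRL: (0+b) -> b; overall: ((((13*a)*((0+b)*(9+5)))+(a+((1*3)+(z+x))))*((z+((b+x)+y))+(7+y))) -> ((((13*a)*(b*(9+5)))+(a+((1*3)+(z+x))))*((z+((b+x)+y))+(7+y)))
Step 5: at LLRR: (9+5) -> 14; overall: ((((13*a)*(b*(9+5)))+(a+((1*3)+(z+x))))*((z+((b+x)+y))+(7+y))) -> ((((13*a)*(b*14))+(a+((1*3)+(z+x))))*((z+((b+x)+y))+(7+y)))
Step 6: at LRRL: (1*3) -> 3; overall: ((((13*a)*(b*14))+(a+((1*3)+(z+x))))*((z+((b+x)+y))+(7+y))) -> ((((13*a)*(b*14))+(a+(3+(z+x))))*((z+((b+x)+y))+(7+y)))
Fixed point: ((((13*a)*(b*14))+(a+(3+(z+x))))*((z+((b+x)+y))+(7+y)))

Answer: ((((13*a)*(b*14))+(a+(3+(z+x))))*((z+((b+x)+y))+(7+y)))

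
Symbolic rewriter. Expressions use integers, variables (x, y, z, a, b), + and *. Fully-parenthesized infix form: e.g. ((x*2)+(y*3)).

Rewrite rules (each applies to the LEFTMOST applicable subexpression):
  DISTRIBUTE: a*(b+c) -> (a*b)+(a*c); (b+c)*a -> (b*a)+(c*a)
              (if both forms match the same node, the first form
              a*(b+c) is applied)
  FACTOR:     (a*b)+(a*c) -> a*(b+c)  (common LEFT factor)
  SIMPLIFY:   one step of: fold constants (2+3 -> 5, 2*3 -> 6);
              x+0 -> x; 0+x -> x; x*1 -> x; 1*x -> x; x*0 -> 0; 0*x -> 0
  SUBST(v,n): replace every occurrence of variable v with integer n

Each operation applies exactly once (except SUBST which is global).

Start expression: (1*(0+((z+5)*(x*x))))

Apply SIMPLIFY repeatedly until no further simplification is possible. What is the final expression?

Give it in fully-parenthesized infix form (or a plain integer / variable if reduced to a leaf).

Start: (1*(0+((z+5)*(x*x))))
Step 1: at root: (1*(0+((z+5)*(x*x)))) -> (0+((z+5)*(x*x))); overall: (1*(0+((z+5)*(x*x)))) -> (0+((z+5)*(x*x)))
Step 2: at root: (0+((z+5)*(x*x))) -> ((z+5)*(x*x)); overall: (0+((z+5)*(x*x))) -> ((z+5)*(x*x))
Fixed point: ((z+5)*(x*x))

Answer: ((z+5)*(x*x))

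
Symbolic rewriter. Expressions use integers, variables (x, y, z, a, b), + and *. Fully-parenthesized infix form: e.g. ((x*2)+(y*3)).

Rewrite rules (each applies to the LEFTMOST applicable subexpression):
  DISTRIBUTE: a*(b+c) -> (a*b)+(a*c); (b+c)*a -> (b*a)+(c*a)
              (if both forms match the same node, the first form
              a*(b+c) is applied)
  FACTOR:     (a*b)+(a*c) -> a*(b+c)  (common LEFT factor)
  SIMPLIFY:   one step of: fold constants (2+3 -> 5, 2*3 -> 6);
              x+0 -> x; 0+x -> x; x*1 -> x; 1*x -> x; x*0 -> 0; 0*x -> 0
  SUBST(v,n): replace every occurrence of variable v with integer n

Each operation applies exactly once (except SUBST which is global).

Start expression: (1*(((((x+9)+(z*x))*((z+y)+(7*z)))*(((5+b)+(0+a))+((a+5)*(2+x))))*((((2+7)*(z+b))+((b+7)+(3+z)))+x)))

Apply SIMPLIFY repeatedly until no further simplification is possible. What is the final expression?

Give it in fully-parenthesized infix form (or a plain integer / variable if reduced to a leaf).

Answer: (((((x+9)+(z*x))*((z+y)+(7*z)))*(((5+b)+a)+((a+5)*(2+x))))*(((9*(z+b))+((b+7)+(3+z)))+x))

Derivation:
Start: (1*(((((x+9)+(z*x))*((z+y)+(7*z)))*(((5+b)+(0+a))+((a+5)*(2+x))))*((((2+7)*(z+b))+((b+7)+(3+z)))+x)))
Step 1: at root: (1*(((((x+9)+(z*x))*((z+y)+(7*z)))*(((5+b)+(0+a))+((a+5)*(2+x))))*((((2+7)*(z+b))+((b+7)+(3+z)))+x))) -> (((((x+9)+(z*x))*((z+y)+(7*z)))*(((5+b)+(0+a))+((a+5)*(2+x))))*((((2+7)*(z+b))+((b+7)+(3+z)))+x)); overall: (1*(((((x+9)+(z*x))*((z+y)+(7*z)))*(((5+b)+(0+a))+((a+5)*(2+x))))*((((2+7)*(z+b))+((b+7)+(3+z)))+x))) -> (((((x+9)+(z*x))*((z+y)+(7*z)))*(((5+b)+(0+a))+((a+5)*(2+x))))*((((2+7)*(z+b))+((b+7)+(3+z)))+x))
Step 2: at LRLR: (0+a) -> a; overall: (((((x+9)+(z*x))*((z+y)+(7*z)))*(((5+b)+(0+a))+((a+5)*(2+x))))*((((2+7)*(z+b))+((b+7)+(3+z)))+x)) -> (((((x+9)+(z*x))*((z+y)+(7*z)))*(((5+b)+a)+((a+5)*(2+x))))*((((2+7)*(z+b))+((b+7)+(3+z)))+x))
Step 3: at RLLL: (2+7) -> 9; overall: (((((x+9)+(z*x))*((z+y)+(7*z)))*(((5+b)+a)+((a+5)*(2+x))))*((((2+7)*(z+b))+((b+7)+(3+z)))+x)) -> (((((x+9)+(z*x))*((z+y)+(7*z)))*(((5+b)+a)+((a+5)*(2+x))))*(((9*(z+b))+((b+7)+(3+z)))+x))
Fixed point: (((((x+9)+(z*x))*((z+y)+(7*z)))*(((5+b)+a)+((a+5)*(2+x))))*(((9*(z+b))+((b+7)+(3+z)))+x))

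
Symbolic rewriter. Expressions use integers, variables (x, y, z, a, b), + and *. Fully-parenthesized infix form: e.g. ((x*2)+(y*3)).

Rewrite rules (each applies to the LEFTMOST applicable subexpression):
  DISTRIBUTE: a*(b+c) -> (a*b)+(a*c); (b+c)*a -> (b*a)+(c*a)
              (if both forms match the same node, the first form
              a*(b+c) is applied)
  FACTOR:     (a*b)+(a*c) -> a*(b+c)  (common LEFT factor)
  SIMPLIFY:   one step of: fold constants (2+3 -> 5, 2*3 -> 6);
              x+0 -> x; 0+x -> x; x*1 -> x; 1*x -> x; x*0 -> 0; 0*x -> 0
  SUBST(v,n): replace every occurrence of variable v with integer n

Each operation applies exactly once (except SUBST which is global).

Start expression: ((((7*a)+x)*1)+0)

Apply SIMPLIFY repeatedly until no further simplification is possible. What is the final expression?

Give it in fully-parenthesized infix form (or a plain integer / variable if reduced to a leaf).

Answer: ((7*a)+x)

Derivation:
Start: ((((7*a)+x)*1)+0)
Step 1: at root: ((((7*a)+x)*1)+0) -> (((7*a)+x)*1); overall: ((((7*a)+x)*1)+0) -> (((7*a)+x)*1)
Step 2: at root: (((7*a)+x)*1) -> ((7*a)+x); overall: (((7*a)+x)*1) -> ((7*a)+x)
Fixed point: ((7*a)+x)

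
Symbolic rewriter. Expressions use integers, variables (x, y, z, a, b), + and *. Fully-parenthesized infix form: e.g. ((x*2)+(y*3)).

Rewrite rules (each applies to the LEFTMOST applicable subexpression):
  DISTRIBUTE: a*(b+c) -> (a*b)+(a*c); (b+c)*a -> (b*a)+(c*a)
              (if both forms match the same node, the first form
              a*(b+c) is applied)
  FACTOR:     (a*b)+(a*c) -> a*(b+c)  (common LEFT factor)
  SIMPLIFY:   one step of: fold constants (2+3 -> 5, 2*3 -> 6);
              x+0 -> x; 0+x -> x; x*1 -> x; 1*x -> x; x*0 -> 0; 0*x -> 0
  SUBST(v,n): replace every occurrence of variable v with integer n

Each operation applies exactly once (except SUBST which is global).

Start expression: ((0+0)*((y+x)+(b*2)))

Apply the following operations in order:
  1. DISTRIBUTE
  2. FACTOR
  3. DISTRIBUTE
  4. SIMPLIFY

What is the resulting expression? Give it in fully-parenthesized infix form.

Start: ((0+0)*((y+x)+(b*2)))
Apply DISTRIBUTE at root (target: ((0+0)*((y+x)+(b*2)))): ((0+0)*((y+x)+(b*2))) -> (((0+0)*(y+x))+((0+0)*(b*2)))
Apply FACTOR at root (target: (((0+0)*(y+x))+((0+0)*(b*2)))): (((0+0)*(y+x))+((0+0)*(b*2))) -> ((0+0)*((y+x)+(b*2)))
Apply DISTRIBUTE at root (target: ((0+0)*((y+x)+(b*2)))): ((0+0)*((y+x)+(b*2))) -> (((0+0)*(y+x))+((0+0)*(b*2)))
Apply SIMPLIFY at LL (target: (0+0)): (((0+0)*(y+x))+((0+0)*(b*2))) -> ((0*(y+x))+((0+0)*(b*2)))

Answer: ((0*(y+x))+((0+0)*(b*2)))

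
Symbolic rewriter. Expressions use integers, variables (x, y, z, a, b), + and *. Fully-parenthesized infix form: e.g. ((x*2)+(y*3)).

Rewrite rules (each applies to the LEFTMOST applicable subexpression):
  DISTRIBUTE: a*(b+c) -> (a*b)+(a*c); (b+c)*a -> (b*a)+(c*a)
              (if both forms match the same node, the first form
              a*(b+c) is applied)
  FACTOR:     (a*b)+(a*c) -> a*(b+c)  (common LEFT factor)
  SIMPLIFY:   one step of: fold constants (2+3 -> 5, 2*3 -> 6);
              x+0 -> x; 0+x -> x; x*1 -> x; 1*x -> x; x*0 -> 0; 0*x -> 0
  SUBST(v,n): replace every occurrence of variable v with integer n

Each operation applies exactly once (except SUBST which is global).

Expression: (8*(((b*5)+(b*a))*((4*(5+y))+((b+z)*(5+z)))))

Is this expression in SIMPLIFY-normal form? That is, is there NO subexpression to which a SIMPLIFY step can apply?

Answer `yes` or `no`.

Expression: (8*(((b*5)+(b*a))*((4*(5+y))+((b+z)*(5+z)))))
Scanning for simplifiable subexpressions (pre-order)...
  at root: (8*(((b*5)+(b*a))*((4*(5+y))+((b+z)*(5+z))))) (not simplifiable)
  at R: (((b*5)+(b*a))*((4*(5+y))+((b+z)*(5+z)))) (not simplifiable)
  at RL: ((b*5)+(b*a)) (not simplifiable)
  at RLL: (b*5) (not simplifiable)
  at RLR: (b*a) (not simplifiable)
  at RR: ((4*(5+y))+((b+z)*(5+z))) (not simplifiable)
  at RRL: (4*(5+y)) (not simplifiable)
  at RRLR: (5+y) (not simplifiable)
  at RRR: ((b+z)*(5+z)) (not simplifiable)
  at RRRL: (b+z) (not simplifiable)
  at RRRR: (5+z) (not simplifiable)
Result: no simplifiable subexpression found -> normal form.

Answer: yes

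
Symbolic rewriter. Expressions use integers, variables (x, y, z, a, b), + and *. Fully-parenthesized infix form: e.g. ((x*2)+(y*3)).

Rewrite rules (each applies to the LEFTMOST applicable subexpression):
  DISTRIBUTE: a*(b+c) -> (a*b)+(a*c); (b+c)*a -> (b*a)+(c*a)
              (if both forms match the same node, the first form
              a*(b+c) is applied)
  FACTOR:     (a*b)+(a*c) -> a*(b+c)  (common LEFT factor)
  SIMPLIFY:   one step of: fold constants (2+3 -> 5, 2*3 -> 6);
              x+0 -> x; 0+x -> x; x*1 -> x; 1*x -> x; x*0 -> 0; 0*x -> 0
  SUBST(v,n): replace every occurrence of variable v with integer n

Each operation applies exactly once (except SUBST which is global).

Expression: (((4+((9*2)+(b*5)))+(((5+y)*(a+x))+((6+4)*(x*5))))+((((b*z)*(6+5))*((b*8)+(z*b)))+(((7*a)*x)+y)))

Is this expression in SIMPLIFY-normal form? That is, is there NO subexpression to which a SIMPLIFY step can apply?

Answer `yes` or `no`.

Answer: no

Derivation:
Expression: (((4+((9*2)+(b*5)))+(((5+y)*(a+x))+((6+4)*(x*5))))+((((b*z)*(6+5))*((b*8)+(z*b)))+(((7*a)*x)+y)))
Scanning for simplifiable subexpressions (pre-order)...
  at root: (((4+((9*2)+(b*5)))+(((5+y)*(a+x))+((6+4)*(x*5))))+((((b*z)*(6+5))*((b*8)+(z*b)))+(((7*a)*x)+y))) (not simplifiable)
  at L: ((4+((9*2)+(b*5)))+(((5+y)*(a+x))+((6+4)*(x*5)))) (not simplifiable)
  at LL: (4+((9*2)+(b*5))) (not simplifiable)
  at LLR: ((9*2)+(b*5)) (not simplifiable)
  at LLRL: (9*2) (SIMPLIFIABLE)
  at LLRR: (b*5) (not simplifiable)
  at LR: (((5+y)*(a+x))+((6+4)*(x*5))) (not simplifiable)
  at LRL: ((5+y)*(a+x)) (not simplifiable)
  at LRLL: (5+y) (not simplifiable)
  at LRLR: (a+x) (not simplifiable)
  at LRR: ((6+4)*(x*5)) (not simplifiable)
  at LRRL: (6+4) (SIMPLIFIABLE)
  at LRRR: (x*5) (not simplifiable)
  at R: ((((b*z)*(6+5))*((b*8)+(z*b)))+(((7*a)*x)+y)) (not simplifiable)
  at RL: (((b*z)*(6+5))*((b*8)+(z*b))) (not simplifiable)
  at RLL: ((b*z)*(6+5)) (not simplifiable)
  at RLLL: (b*z) (not simplifiable)
  at RLLR: (6+5) (SIMPLIFIABLE)
  at RLR: ((b*8)+(z*b)) (not simplifiable)
  at RLRL: (b*8) (not simplifiable)
  at RLRR: (z*b) (not simplifiable)
  at RR: (((7*a)*x)+y) (not simplifiable)
  at RRL: ((7*a)*x) (not simplifiable)
  at RRLL: (7*a) (not simplifiable)
Found simplifiable subexpr at path LLRL: (9*2)
One SIMPLIFY step would give: (((4+(18+(b*5)))+(((5+y)*(a+x))+((6+4)*(x*5))))+((((b*z)*(6+5))*((b*8)+(z*b)))+(((7*a)*x)+y)))
-> NOT in normal form.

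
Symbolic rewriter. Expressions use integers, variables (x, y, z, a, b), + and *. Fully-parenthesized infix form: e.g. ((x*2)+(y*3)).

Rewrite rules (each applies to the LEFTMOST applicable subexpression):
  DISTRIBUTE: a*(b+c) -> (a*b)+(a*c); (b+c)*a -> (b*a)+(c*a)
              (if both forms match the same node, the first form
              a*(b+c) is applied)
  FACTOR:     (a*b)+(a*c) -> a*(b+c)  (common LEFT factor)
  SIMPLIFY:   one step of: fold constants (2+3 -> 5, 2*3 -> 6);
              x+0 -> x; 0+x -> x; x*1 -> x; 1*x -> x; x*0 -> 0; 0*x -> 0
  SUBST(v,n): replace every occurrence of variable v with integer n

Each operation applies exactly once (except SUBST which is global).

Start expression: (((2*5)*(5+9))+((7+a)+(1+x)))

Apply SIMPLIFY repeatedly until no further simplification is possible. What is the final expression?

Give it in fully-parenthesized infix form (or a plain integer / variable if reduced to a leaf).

Answer: (140+((7+a)+(1+x)))

Derivation:
Start: (((2*5)*(5+9))+((7+a)+(1+x)))
Step 1: at LL: (2*5) -> 10; overall: (((2*5)*(5+9))+((7+a)+(1+x))) -> ((10*(5+9))+((7+a)+(1+x)))
Step 2: at LR: (5+9) -> 14; overall: ((10*(5+9))+((7+a)+(1+x))) -> ((10*14)+((7+a)+(1+x)))
Step 3: at L: (10*14) -> 140; overall: ((10*14)+((7+a)+(1+x))) -> (140+((7+a)+(1+x)))
Fixed point: (140+((7+a)+(1+x)))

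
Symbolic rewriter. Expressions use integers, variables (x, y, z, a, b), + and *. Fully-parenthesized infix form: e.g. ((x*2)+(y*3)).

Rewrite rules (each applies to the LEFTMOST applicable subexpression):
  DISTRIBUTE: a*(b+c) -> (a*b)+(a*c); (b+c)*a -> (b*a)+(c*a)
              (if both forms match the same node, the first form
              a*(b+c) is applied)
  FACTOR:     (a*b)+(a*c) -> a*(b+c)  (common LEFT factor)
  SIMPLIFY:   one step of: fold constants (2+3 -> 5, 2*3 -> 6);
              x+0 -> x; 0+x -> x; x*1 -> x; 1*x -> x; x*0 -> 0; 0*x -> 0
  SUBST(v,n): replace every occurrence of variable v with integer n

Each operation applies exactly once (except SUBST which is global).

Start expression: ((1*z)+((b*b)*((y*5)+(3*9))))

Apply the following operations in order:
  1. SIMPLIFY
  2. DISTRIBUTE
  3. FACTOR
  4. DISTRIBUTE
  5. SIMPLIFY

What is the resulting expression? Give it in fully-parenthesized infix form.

Answer: (z+(((b*b)*(y*5))+((b*b)*27)))

Derivation:
Start: ((1*z)+((b*b)*((y*5)+(3*9))))
Apply SIMPLIFY at L (target: (1*z)): ((1*z)+((b*b)*((y*5)+(3*9)))) -> (z+((b*b)*((y*5)+(3*9))))
Apply DISTRIBUTE at R (target: ((b*b)*((y*5)+(3*9)))): (z+((b*b)*((y*5)+(3*9)))) -> (z+(((b*b)*(y*5))+((b*b)*(3*9))))
Apply FACTOR at R (target: (((b*b)*(y*5))+((b*b)*(3*9)))): (z+(((b*b)*(y*5))+((b*b)*(3*9)))) -> (z+((b*b)*((y*5)+(3*9))))
Apply DISTRIBUTE at R (target: ((b*b)*((y*5)+(3*9)))): (z+((b*b)*((y*5)+(3*9)))) -> (z+(((b*b)*(y*5))+((b*b)*(3*9))))
Apply SIMPLIFY at RRR (target: (3*9)): (z+(((b*b)*(y*5))+((b*b)*(3*9)))) -> (z+(((b*b)*(y*5))+((b*b)*27)))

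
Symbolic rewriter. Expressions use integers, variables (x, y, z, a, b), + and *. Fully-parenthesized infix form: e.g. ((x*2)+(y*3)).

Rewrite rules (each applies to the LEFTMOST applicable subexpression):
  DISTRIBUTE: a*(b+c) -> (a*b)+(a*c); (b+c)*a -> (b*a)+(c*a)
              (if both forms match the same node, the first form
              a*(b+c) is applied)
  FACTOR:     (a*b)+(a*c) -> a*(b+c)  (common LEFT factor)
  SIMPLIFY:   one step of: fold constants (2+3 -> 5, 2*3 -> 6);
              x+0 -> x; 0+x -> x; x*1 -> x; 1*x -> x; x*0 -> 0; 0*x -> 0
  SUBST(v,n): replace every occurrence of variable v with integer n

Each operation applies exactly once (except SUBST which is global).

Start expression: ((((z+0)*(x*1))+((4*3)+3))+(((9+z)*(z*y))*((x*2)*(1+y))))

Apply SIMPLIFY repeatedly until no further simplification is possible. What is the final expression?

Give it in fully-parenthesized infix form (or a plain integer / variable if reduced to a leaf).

Answer: (((z*x)+15)+(((9+z)*(z*y))*((x*2)*(1+y))))

Derivation:
Start: ((((z+0)*(x*1))+((4*3)+3))+(((9+z)*(z*y))*((x*2)*(1+y))))
Step 1: at LLL: (z+0) -> z; overall: ((((z+0)*(x*1))+((4*3)+3))+(((9+z)*(z*y))*((x*2)*(1+y)))) -> (((z*(x*1))+((4*3)+3))+(((9+z)*(z*y))*((x*2)*(1+y))))
Step 2: at LLR: (x*1) -> x; overall: (((z*(x*1))+((4*3)+3))+(((9+z)*(z*y))*((x*2)*(1+y)))) -> (((z*x)+((4*3)+3))+(((9+z)*(z*y))*((x*2)*(1+y))))
Step 3: at LRL: (4*3) -> 12; overall: (((z*x)+((4*3)+3))+(((9+z)*(z*y))*((x*2)*(1+y)))) -> (((z*x)+(12+3))+(((9+z)*(z*y))*((x*2)*(1+y))))
Step 4: at LR: (12+3) -> 15; overall: (((z*x)+(12+3))+(((9+z)*(z*y))*((x*2)*(1+y)))) -> (((z*x)+15)+(((9+z)*(z*y))*((x*2)*(1+y))))
Fixed point: (((z*x)+15)+(((9+z)*(z*y))*((x*2)*(1+y))))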